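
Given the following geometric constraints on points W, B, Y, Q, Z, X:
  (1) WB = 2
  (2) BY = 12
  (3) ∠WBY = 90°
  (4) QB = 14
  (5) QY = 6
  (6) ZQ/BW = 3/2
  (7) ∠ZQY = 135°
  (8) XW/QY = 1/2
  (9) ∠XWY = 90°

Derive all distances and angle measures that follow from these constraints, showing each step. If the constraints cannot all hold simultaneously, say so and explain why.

The constraints are consistent.

From the given relations:
  ZQ = 3/2·BW = 3/2·2 = 3
  XW = 1/2·QY = 1/2·6 = 3

Step 1: From WB = 2, BY = 12, and ∠WBY = 90°, by the law of cosines:
  WY² = WB² + BY² - 2·WB·BY·cos(90°) = 4 + 144 - 0 = 148
  WY = 2·√37

Step 2: From YQ = 6, QZ = 3, and ∠YQZ = 135°, by the law of cosines:
  YZ² = YQ² + QZ² - 2·YQ·QZ·cos(135°) = 36 + 9 + 25.46 = 70.46
  YZ ≈ 8.39

Step 3: From BQ = 14, BY = 12, QY = 6, by the inverse law of cosines:
  cos(∠QBY) = (BQ² + BY² - QY²) / (2·BQ·BY)
  ∠QBY = 25.21°

Step 4: From YB = 12, YQ = 6, BQ = 14, by the inverse law of cosines:
  cos(∠BYQ) = (YB² + YQ² - BQ²) / (2·YB·YQ)
  ∠BYQ = 96.38°

Step 5: From QB = 14, QY = 6, BY = 12, by the inverse law of cosines:
  cos(∠BQY) = (QB² + QY² - BY²) / (2·QB·QY)
  ∠BQY = 58.41°

Step 6: From YW = 2·√37, WX = 3, and ∠YWX = 90°, by the law of cosines:
  YX² = YW² + WX² - 2·YW·WX·cos(90°) = 148 + 9 - 0 = 157
  YX = √157

Step 7: From WB = 2, WY = 2·√37, BY = 12, by the inverse law of cosines:
  cos(∠BWY) = (WB² + WY² - BY²) / (2·WB·WY)
  ∠BWY = 80.54°

Step 8: From YB = 12, YW = 2·√37, BW = 2, by the inverse law of cosines:
  cos(∠BYW) = (YB² + YW² - BW²) / (2·YB·YW)
  ∠BYW = 9.46°

Step 9: From YQ = 6, YZ = 8.39, QZ = 3, by the inverse law of cosines:
  cos(∠QYZ) = (YQ² + YZ² - QZ²) / (2·YQ·YZ)
  ∠QYZ = 14.64°

Step 10: From ZQ = 3, ZY = 8.39, QY = 6, by the inverse law of cosines:
  cos(∠QZY) = (ZQ² + ZY² - QY²) / (2·ZQ·ZY)
  ∠QZY = 30.36°

Step 11: From YW = 2·√37, YX = √157, WX = 3, by the inverse law of cosines:
  cos(∠WYX) = (YW² + YX² - WX²) / (2·YW·YX)
  ∠WYX = 13.85°

Step 12: From XW = 3, XY = √157, WY = 2·√37, by the inverse law of cosines:
  cos(∠WXY) = (XW² + XY² - WY²) / (2·XW·XY)
  ∠WXY = 76.15°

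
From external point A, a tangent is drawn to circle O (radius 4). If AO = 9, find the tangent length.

The tangent, radius, and line from the external point to the center form a right triangle.
The right angle is where the tangent meets the radius.
By the Pythagorean theorem: tangent² + 4² = 9²
tangent² = 81 - 16 = 65
tangent = sqrt(65)

sqrt(65)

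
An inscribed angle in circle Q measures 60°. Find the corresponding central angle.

The inscribed angle theorem states that a central angle is always twice any inscribed angle that subtends the same arc.
Since the inscribed angle is 60°, the central angle = 2 × 60° = 120°.

120°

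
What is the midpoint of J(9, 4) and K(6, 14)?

The midpoint is the average of the coordinates:
x: (9 + 6)/2 = 15/2
y: (4 + 14)/2 = 9
Midpoint = (15/2, 9)

(15/2, 9)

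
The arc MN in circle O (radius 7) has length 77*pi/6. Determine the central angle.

The full circumference is 2πr = 14*pi.
The arc is 77*pi/6 / 14*pi = 11/12 of the full circle.
So the central angle = 11/12 × 360° = 330°.

330°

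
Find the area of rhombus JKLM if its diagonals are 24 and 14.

Area of a rhombus = (d1 * d2) / 2
Area = (24 * 14) / 2
Area = 336 / 2
Area = 168

168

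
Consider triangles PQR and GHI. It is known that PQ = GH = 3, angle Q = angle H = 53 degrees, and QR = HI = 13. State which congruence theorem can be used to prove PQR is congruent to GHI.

The given information matches SAS: Two pairs of corresponding sides and the included angle are equal (Side-Angle-Side).

SAS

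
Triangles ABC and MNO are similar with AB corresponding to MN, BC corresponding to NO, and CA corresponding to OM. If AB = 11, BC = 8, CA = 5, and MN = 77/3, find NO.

k = 77/3/11 = 7/3. NO = 7/3 * 8 = 56/3.

56/3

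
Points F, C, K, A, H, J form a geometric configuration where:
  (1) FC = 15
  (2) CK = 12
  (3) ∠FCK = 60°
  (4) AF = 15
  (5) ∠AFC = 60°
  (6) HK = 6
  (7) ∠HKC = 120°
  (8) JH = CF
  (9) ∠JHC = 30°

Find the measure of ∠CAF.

Step 1: By the law of cosines on triangle AFC: AC² = 15² + 15² − 2·15·15·cos(60°) = 225, so AC = 15.
Step 2: By the inverse law of cosines on triangle CAF: cos(∠CAF) = (15² + 15² − 15²) / (2·15·15) = 225/450 = 0.5, so ∠CAF = 60°.

Therefore, the measure of angle ∠CAF = 60°.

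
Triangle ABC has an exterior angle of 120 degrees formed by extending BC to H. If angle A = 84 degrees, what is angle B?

The exterior angle theorem states that an exterior angle equals the sum of the two non-adjacent interior angles.
So 120 = 84 + angle B, which gives angle B = 120 - 84 = 36 degrees.

36 degrees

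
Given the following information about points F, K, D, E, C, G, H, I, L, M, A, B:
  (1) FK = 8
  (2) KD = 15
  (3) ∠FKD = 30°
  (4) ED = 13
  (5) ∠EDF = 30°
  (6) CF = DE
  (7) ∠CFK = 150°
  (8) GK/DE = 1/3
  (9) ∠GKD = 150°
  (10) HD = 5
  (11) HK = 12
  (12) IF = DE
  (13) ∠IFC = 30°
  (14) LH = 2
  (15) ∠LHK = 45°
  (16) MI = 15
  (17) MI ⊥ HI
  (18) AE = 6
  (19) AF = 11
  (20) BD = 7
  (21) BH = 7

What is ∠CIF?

From the given relations: IF = DE = 13; CF = DE = 13.
Step 1: By the law of cosines on triangle IFC: IC² = 13² + 13² − 2·13·13·cos(30°) = 45.28, so IC ≈ 6.73.
Step 2: By the inverse law of cosines on triangle CIF: cos(∠CIF) = (6.73² + 13² − 13²) / (2·6.73·13) = 45.28/174.96 = 0.2588, so ∠CIF = 75°.

Therefore, the measure of angle ∠CIF = 75°.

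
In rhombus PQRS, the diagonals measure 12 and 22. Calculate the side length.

The diagonals of a rhombus bisect each other at right angles.
Half-diagonals: 12/2 = 6 and 22/2 = 11
side = sqrt(6^2 + 11^2)
side = sqrt(36 + 121)
side = sqrt(157)

sqrt(157)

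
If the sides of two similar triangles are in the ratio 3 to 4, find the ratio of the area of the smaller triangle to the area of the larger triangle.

The ratio of areas of similar triangles equals the square of the side ratio.
Side ratio = 3:4
Area ratio = (3/4)^2 = 9/16 = 9:16

9:16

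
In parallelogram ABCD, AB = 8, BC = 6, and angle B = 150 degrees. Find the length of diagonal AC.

Using the law of cosines:
d^2 = 8^2 + 6^2 - 2(8)(6)cos(150 degrees)
d^2 = 64 + 36 - 96*-sqrt(3)/2
d^2 = 48*sqrt(3) + 100
d = 2*sqrt(12*sqrt(3) + 25)

2*sqrt(12*sqrt(3) + 25)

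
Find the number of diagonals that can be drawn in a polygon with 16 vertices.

Each of the 16 vertices connects to 13 non-adjacent vertices via diagonals.
Total connections = 16 × 13 = 208, but each diagonal is counted twice.
Number of diagonals = 208 / 2 = 104.

104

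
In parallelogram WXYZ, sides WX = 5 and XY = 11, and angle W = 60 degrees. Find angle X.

In a parallelogram, consecutive angles are supplementary (sum to 180°).
angle X = 180 - angle W
angle X = 180 - 60
angle X = 120 degrees

120 degrees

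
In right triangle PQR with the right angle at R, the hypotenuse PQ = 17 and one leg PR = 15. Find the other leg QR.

QR = sqrt(17^2 - 15^2) = sqrt(64) = 8

8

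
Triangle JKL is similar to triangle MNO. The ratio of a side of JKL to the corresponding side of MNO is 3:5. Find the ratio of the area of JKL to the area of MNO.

The ratio of areas of similar triangles equals the square of the side ratio.
Side ratio = 3:5
Area ratio = (3/5)^2 = 9/25 = 9:25

9:25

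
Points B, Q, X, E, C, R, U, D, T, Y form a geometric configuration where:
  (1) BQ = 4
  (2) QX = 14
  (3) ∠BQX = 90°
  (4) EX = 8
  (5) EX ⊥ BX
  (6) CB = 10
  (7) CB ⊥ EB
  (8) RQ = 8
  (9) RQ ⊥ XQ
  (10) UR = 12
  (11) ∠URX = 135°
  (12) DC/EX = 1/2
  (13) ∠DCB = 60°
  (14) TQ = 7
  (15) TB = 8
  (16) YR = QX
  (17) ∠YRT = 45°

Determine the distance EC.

Step 1: By the law of cosines on triangle BQX: BX² = 4² + 14² − 2·4·14·cos(90°) = 212, so BX = 2·√53.
Step 2: By the law of cosines on triangle BXE: BE² = (2·√53)² + 8² − 2·2·√53·8·cos(90°) = 276, so BE = 2·√69.
Step 3: By the law of cosines on triangle EBC: EC² = (2·√69)² + 10² − 2·2·√69·10·cos(90°) = 376, so EC = 2·√94.

Therefore, the length of EC = 2·√94.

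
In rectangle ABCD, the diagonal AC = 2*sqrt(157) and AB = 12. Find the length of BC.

The diagonal of a rectangle forms a right triangle with the two sides.
Rearranging the Pythagorean theorem: missing side = sqrt(d^2 - known^2).
= sqrt(628 - 144) = sqrt(484) = 22.

22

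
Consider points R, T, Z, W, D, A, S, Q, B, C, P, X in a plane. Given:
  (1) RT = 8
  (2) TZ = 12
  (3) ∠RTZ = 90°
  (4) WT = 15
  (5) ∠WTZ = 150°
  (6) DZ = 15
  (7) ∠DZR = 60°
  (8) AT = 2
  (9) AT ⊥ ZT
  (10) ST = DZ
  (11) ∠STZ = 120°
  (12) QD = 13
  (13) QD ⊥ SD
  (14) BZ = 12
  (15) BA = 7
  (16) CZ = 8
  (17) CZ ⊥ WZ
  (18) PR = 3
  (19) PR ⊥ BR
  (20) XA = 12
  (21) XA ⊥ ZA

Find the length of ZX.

Step 1: By the law of cosines on triangle ZTA: ZA² = 12² + 2² − 2·12·2·cos(90°) = 148, so ZA = 2·√37.
Step 2: By the law of cosines on triangle ZAX: ZX² = (2·√37)² + 12² − 2·2·√37·12·cos(90°) = 292, so ZX = 2·√73.

Therefore, the length of ZX = 2·√73.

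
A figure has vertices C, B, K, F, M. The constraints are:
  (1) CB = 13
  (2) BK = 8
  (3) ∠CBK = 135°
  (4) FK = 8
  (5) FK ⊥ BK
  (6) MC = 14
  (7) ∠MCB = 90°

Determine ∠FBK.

Step 1: By the law of cosines on triangle BKF: BF² = 8² + 8² − 2·8·8·cos(90°) = 128, so BF = 8·√2.
Step 2: By the inverse law of cosines on triangle FBK: cos(∠FBK) = ((8·√2)² + 8² − 8²) / (2·8·√2·8) = 128/181.02 = 0.7071, so ∠FBK = 45°.

Therefore, the measure of angle ∠FBK = 45°.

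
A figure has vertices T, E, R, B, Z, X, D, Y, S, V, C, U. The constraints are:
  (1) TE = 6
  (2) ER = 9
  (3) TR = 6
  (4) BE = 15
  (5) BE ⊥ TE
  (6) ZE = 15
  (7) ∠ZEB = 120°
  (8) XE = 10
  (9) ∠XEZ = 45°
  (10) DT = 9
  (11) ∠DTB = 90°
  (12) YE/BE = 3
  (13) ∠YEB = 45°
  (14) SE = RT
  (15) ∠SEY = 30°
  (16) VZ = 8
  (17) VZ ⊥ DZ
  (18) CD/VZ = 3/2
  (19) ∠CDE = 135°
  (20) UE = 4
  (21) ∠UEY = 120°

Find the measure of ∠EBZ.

Step 1: By the law of cosines on triangle BEZ: BZ² = 15² + 15² − 2·15·15·cos(120°) = 675, so BZ = 15·√3.
Step 2: By the inverse law of cosines on triangle EBZ: cos(∠EBZ) = (15² + (15·√3)² − 15²) / (2·15·15·√3) = 675/779.42 = 0.866, so ∠EBZ = 30°.

Therefore, the measure of angle ∠EBZ = 30°.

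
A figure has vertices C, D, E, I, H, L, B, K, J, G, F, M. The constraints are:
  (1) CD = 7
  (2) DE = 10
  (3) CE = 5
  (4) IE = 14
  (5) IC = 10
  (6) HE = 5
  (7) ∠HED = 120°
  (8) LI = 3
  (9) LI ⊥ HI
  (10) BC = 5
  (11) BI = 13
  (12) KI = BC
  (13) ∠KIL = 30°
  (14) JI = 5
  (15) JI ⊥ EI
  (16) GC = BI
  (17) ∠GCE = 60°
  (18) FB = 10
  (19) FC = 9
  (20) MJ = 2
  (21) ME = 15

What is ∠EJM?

Step 1: By the law of cosines on triangle JIE: JE² = 5² + 14² − 2·5·14·cos(90°) = 221, so JE ≈ 14.87.
Step 2: By the inverse law of cosines on triangle EJM: cos(∠EJM) = (14.87² + 2² − 15²) / (2·14.87·2) = 0/59.46 = 0, so ∠EJM = 90°.

Therefore, the measure of angle ∠EJM = 90°.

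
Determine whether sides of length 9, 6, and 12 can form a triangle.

Yes.
The triangle inequality requires that the sum of any two sides exceeds the third.
Here 6 + 9 = 15 > 12, so the condition is met.

Yes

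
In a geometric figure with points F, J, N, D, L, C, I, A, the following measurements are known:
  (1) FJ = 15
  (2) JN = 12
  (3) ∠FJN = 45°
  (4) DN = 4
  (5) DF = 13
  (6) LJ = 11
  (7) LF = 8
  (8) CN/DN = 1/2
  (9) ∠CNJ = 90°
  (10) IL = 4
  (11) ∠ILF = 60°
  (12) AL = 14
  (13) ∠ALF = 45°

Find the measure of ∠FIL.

Step 1: By the law of cosines on triangle ILF: IF² = 4² + 8² − 2·4·8·cos(60°) = 48, so IF = 4·√3.
Step 2: By the inverse law of cosines on triangle FIL: cos(∠FIL) = ((4·√3)² + 4² − 8²) / (2·4·√3·4) = 0/55.43 = 0, so ∠FIL = 90°.

Therefore, the measure of angle ∠FIL = 90°.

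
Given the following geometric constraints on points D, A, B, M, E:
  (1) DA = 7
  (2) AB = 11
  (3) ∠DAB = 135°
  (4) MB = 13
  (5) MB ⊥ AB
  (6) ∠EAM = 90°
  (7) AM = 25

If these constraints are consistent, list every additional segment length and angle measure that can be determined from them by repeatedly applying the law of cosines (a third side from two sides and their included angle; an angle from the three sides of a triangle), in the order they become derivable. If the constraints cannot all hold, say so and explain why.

These constraints are not satisfiable: by the triangle inequality in triangle BAM, (2) AB = 11 and (4) MB = 13 force AM ≤ 11 + 13 = 24, but (7) says AM = 25. No planar figure meets all of them, so nothing further can be derived.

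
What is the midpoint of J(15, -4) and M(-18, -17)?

The midpoint is the average of the coordinates:
x: (15 + -18)/2 = -3/2
y: (-4 + -17)/2 = -21/2
Midpoint = (-3/2, -21/2)

(-3/2, -21/2)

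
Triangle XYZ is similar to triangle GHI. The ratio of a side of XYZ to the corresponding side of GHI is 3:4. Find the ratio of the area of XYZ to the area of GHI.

Area scales with the square of linear dimensions. If every length is multiplied by 3/4, then the area is multiplied by (3/4)^2 = 9/16.
The area ratio is 9:16.

9:16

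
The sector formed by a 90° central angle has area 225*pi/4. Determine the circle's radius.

r² = 360 × 225*pi/4 / (π × 90) = 225, so r = 15.

15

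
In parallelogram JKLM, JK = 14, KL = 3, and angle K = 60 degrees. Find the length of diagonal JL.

Using the law of cosines:
d^2 = 14^2 + 3^2 - 2(14)(3)cos(60 degrees)
d^2 = 196 + 9 - 84*1/2
d^2 = 163
d = sqrt(163)

sqrt(163)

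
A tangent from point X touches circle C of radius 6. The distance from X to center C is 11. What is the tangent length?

tangent = √(d² - r²) = √(11² - 6²) = √(121 - 36) = √85 = sqrt(85)

sqrt(85)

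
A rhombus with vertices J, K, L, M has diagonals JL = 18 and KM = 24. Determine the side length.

Half-diagonals are 9 and 12. side = sqrt(9^2 + 12^2) = sqrt(225) = 15

15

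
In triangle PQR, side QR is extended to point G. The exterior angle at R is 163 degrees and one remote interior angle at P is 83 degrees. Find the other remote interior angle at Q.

angle Q = 163 - 83 = 80 degrees (exterior angle theorem).

80 degrees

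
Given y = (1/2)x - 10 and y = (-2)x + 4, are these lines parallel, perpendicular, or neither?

Slope of line 1: m1 = 1/2
Slope of line 2: m2 = -2
m1 * m2 = -1, so perpendicular.

Perpendicular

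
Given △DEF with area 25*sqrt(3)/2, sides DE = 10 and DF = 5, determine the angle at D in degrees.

Area = (1/2) * a * b * sin(C)
sin(C) = 2 * Area / (a * b)
sin(C) = 2 * 25*sqrt(3)/2 / (10 * 5)
sin(C) = sqrt(3)/2
C = arcsin(sqrt(3)/2) = 60°
Since sin(180° - C) = sin(C), the obtuse angle 120° gives the same area, so C = 60° or C = 120°.

60° or 120°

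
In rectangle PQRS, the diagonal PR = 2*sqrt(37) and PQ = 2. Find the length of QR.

Using the Pythagorean theorem: d^2 = a^2 + b^2
b^2 = d^2 - a^2
b^2 = 148 - 4
b^2 = 144
b = sqrt(144) = 12

12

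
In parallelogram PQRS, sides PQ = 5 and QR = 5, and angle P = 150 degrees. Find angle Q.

Consecutive angles are supplementary: angle Q = 180 - 150 = 30 degrees.

30 degrees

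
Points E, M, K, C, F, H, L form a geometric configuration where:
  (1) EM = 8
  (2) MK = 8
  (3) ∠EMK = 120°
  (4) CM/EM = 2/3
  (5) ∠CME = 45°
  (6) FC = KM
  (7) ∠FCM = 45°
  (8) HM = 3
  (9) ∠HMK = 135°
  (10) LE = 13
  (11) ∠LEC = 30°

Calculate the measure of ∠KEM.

Step 1: By the law of cosines on triangle EMK: EK² = 8² + 8² − 2·8·8·cos(120°) = 192, so EK = 8·√3.
Step 2: By the inverse law of cosines on triangle KEM: cos(∠KEM) = ((8·√3)² + 8² − 8²) / (2·8·√3·8) = 192/221.7 = 0.866, so ∠KEM = 30°.

Therefore, the measure of angle ∠KEM = 30°.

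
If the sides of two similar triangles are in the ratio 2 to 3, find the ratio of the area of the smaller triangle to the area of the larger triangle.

Area ratio = (side ratio)^2 = (2/3)^2 = 4:9.

4:9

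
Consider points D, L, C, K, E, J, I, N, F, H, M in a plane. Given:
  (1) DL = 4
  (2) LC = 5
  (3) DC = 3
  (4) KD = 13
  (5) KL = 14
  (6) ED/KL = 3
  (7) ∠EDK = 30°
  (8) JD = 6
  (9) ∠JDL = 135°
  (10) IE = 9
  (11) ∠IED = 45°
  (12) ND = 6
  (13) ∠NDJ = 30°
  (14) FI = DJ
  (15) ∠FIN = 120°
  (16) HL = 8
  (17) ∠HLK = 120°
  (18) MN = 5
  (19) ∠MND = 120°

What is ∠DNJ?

Step 1: By the law of cosines on triangle NDJ: NJ² = 6² + 6² − 2·6·6·cos(30°) = 9.65, so NJ ≈ 3.11.
Step 2: By the inverse law of cosines on triangle DNJ: cos(∠DNJ) = (6² + 3.11² − 6²) / (2·6·3.11) = 9.65/37.27 = 0.2588, so ∠DNJ = 75°.

Therefore, the measure of angle ∠DNJ = 75°.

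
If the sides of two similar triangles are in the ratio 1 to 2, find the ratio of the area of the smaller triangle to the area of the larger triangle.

Area scales with the square of linear dimensions. If every length is multiplied by 1/2, then the area is multiplied by (1/2)^2 = 1/4.
The area ratio is 1:4.

1:4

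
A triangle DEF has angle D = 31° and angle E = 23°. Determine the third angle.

By the triangle angle sum property, the three interior angles of any triangle add up to 180°.
We know angle D = 31° and angle E = 23°, so their sum is 54°.
Therefore angle F = 180° - 54° = 126°.

126 degrees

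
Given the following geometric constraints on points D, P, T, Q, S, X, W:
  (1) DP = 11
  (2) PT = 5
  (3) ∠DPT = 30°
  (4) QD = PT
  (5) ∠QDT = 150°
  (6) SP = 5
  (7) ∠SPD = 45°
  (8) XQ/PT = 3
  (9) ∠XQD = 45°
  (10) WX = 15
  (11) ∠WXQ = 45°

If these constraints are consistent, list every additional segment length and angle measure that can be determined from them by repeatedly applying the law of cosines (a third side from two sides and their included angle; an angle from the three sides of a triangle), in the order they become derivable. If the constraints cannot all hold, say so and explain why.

The constraints are consistent. Derivable facts, in order:
After 1 step:
- DS ≈ 8.26
- DT ≈ 7.12
- DX ≈ 12
- QW ≈ 11.48
After 2 steps:
- TQ ≈ 11.72
- ∠DSP = 109.66°
- ∠DTP = 129.45°
- ∠DXQ = 17.14°
- ∠PDS = 25.34°
- ∠PDT = 20.55°
- ∠QDX = 117.86°
- ∠QWX = 67.5°
- ∠WQX = 67.5°
After 3 steps:
- ∠DQT = 17.69°
- ∠DTQ = 12.31°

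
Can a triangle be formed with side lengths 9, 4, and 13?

The longest side is 13. The other two sides sum to 4 + 9 = 13.
Since 13 ≤ 13, the two shorter sides cannot reach around to close the triangle.

No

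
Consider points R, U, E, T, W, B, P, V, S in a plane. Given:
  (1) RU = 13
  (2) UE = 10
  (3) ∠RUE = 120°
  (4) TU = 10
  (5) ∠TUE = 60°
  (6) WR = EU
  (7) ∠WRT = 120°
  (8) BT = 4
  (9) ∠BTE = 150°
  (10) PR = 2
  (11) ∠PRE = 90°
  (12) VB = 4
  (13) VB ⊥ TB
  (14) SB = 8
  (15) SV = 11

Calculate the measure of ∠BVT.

Step 1: By the law of cosines on triangle VBT: VT² = 4² + 4² − 2·4·4·cos(90°) = 32, so VT = 4·√2.
Step 2: By the inverse law of cosines on triangle BVT: cos(∠BVT) = (4² + (4·√2)² − 4²) / (2·4·4·√2) = 32/45.25 = 0.7071, so ∠BVT = 45°.

Therefore, the measure of angle ∠BVT = 45°.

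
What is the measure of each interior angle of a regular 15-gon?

Each interior angle of a regular n-gon is (n - 2) * 180 / n.
For n = 15: (15 - 2) * 180 / 15 = 2340/15 = 156 degrees.

156 degrees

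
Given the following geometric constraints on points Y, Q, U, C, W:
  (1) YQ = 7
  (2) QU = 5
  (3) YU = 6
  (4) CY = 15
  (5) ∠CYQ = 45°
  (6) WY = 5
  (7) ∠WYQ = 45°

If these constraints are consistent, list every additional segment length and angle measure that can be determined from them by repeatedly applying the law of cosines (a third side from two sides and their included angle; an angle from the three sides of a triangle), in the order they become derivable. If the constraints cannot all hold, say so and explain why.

The constraints are consistent. Derivable facts, in order:
After 1 step:
- QC ≈ 11.2
- QW ≈ 4.95
- ∠QUY = 78.46°
- ∠QYU = 44.42°
- ∠UQY = 57.12°
After 2 steps:
- ∠CQY = 108.78°
- ∠QCY = 26.22°
- ∠QWY = 89.42°
- ∠WQY = 45.58°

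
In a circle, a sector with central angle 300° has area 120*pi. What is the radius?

r² = 360 × 120*pi / (π × 300) = 144, so r = 12.

12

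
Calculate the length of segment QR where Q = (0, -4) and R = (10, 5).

d = sqrt((10 - 0)^2 + (5 - -4)^2)
d = sqrt(10^2 + 9^2)
d = sqrt(100 + 81)
d = sqrt(181)

sqrt(181)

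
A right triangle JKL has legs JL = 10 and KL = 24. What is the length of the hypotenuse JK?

By the Pythagorean theorem: JK^2 = JL^2 + KL^2
JK^2 = 10^2 + 24^2 = 100 + 576 = 676
JK = sqrt(676) = 26

26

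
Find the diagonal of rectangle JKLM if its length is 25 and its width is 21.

Using the Pythagorean theorem:
d² = 25² + 21² = 625 + 441 = 1066
d = sqrt(1066)

sqrt(1066)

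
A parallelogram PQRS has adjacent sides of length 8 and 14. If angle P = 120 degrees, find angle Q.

Consecutive angles are supplementary: angle Q = 180 - 120 = 60 degrees.

60 degrees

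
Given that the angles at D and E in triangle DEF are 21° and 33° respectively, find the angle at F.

Let angle F = x. Then 21 + 33 + x = 180.
x = 180 - 54 = 126 degrees.

126 degrees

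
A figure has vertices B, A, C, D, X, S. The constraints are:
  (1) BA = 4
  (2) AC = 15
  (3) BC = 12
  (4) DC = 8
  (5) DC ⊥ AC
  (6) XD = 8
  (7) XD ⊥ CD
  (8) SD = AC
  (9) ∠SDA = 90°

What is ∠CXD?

Step 1: By the law of cosines on triangle XDC: XC² = 8² + 8² − 2·8·8·cos(90°) = 128, so XC = 8·√2.
Step 2: By the inverse law of cosines on triangle CXD: cos(∠CXD) = ((8·√2)² + 8² − 8²) / (2·8·√2·8) = 128/181.02 = 0.7071, so ∠CXD = 45°.

Therefore, the measure of angle ∠CXD = 45°.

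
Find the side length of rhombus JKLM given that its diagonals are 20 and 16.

In a rhombus, the diagonals bisect each other perpendicularly, creating four congruent right triangles.
Each triangle has legs 10 (half of 20) and 8 (half of 16).
The hypotenuse of each right triangle is a side of the rhombus:
side = sqrt(10^2 + 8^2) = sqrt(164) = 2*sqrt(41)

2*sqrt(41)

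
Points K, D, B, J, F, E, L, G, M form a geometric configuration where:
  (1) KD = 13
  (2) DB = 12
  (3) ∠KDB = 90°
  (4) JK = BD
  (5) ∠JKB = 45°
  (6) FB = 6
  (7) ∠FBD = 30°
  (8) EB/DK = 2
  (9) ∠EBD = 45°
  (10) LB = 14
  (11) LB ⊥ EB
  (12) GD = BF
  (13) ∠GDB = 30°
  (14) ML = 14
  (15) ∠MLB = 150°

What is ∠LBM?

Step 1: By the law of cosines on triangle BLM: BM² = 14² + 14² − 2·14·14·cos(150°) = 731.48, so BM ≈ 27.05.
Step 2: By the inverse law of cosines on triangle LBM: cos(∠LBM) = (14² + 27.05² − 14²) / (2·14·27.05) = 731.48/757.29 = 0.9659, so ∠LBM = 15°.

Therefore, the measure of angle ∠LBM = 15°.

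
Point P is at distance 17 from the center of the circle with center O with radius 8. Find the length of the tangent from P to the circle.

tangent = √(d² - r²) = √(17² - 8²) = √(289 - 64) = √225 = 15

15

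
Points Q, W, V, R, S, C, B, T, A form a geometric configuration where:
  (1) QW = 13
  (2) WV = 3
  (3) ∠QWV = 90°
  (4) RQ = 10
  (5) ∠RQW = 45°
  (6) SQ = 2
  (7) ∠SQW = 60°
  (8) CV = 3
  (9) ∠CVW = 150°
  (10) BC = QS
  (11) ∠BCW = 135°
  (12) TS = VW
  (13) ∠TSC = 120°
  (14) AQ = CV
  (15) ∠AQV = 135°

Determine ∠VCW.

Step 1: By the law of cosines on triangle CVW: CW² = 3² + 3² − 2·3·3·cos(150°) = 33.59, so CW ≈ 5.8.
Step 2: By the inverse law of cosines on triangle VCW: cos(∠VCW) = (3² + 5.8² − 3²) / (2·3·5.8) = 33.59/34.77 = 0.9659, so ∠VCW = 15°.

Therefore, the measure of angle ∠VCW = 15°.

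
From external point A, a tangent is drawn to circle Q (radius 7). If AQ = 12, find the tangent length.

tangent = √(d² - r²) = √(12² - 7²) = √(144 - 49) = √95 = sqrt(95)

sqrt(95)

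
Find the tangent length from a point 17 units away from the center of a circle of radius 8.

tangent = √(d² - r²) = √(17² - 8²) = √(289 - 64) = √225 = 15

15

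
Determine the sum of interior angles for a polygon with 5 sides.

The sum of interior angles of an n-sided polygon is (n - 2) * 180.
For n = 5: (5 - 2) * 180 = 3 * 180 = 540 degrees.

540 degrees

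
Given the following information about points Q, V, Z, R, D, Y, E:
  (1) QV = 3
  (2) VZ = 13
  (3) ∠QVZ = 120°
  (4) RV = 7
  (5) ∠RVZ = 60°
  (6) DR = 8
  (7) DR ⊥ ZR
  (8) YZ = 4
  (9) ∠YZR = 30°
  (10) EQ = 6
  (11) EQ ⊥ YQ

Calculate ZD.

Step 1: By the law of cosines on triangle ZVR: ZR² = 13² + 7² − 2·13·7·cos(60°) = 127, so ZR = √127.
Step 2: By the law of cosines on triangle ZRD: ZD² = √127² + 8² − 2·√127·8·cos(90°) = 191, so ZD = √191.

Therefore, the length of ZD = √191.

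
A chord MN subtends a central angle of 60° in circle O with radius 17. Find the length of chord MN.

Drop a perpendicular from the center to the chord, bisecting both the chord and the central angle.
Each half-chord = r sin(θ/2) = 17 sin(30°).
The full chord = 2 × 17 × sin(30°) = 17.

17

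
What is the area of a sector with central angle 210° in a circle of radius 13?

The full circle has area πr² = π(13)² = 169*pi.
The sector covers 210° out of 360°, a fraction of 7/12.
Sector area = 169*pi × 7/12 = 1183*pi/12.

1183*pi/12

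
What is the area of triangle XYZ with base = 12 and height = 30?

Area = (1/2) * base * height
Area = (1/2) * 12 * 30
Area = 180

180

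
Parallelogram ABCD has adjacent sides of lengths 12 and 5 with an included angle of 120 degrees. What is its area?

Area = 12 * 5 * sin(120°) = 60 * sqrt(3)/2 = 30*sqrt(3)

30*sqrt(3)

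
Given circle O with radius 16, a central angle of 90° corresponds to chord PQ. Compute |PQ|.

Chord length = 2r sin(θ/2)
= 2 × 16 × sin(90°/2)
= 2 × 16 × sin(45°)
= 16*sqrt(2)

16*sqrt(2)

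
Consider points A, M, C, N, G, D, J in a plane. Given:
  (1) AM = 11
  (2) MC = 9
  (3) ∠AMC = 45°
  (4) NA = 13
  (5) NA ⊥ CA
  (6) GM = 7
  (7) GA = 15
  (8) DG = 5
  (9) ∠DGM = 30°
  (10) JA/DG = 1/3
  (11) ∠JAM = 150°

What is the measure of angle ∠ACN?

Step 1: By the law of cosines on triangle CMA: CA² = 9² + 11² − 2·9·11·cos(45°) = 61.99, so CA ≈ 7.87.
Step 2: By the law of cosines on triangle CAN: CN² = 7.87² + 13² − 2·7.87·13·cos(90°) = 230.99, so CN ≈ 15.2.
Step 3: By the inverse law of cosines on triangle ACN: cos(∠ACN) = (7.87² + 15.2² − 13²) / (2·7.87·15.2) = 123.99/239.33 = 0.518, so ∠ACN = 58.8°.

Therefore, the measure of angle ∠ACN = 58.8°.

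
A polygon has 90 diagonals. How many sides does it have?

Using d = n(n - 3)/2, we solve 90 = n(n - 3)/2.
So n(n - 3) = 180.
Testing n = 15: 15 * 12 = 180 = 180. Correct.
The polygon has 15 sides.

15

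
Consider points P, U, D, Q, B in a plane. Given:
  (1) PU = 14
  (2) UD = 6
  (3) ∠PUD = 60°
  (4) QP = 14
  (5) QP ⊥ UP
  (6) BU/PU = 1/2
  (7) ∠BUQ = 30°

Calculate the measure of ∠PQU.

Step 1: By the law of cosines on triangle QPU: QU² = 14² + 14² − 2·14·14·cos(90°) = 392, so QU = 14·√2.
Step 2: By the inverse law of cosines on triangle PQU: cos(∠PQU) = (14² + (14·√2)² − 14²) / (2·14·14·√2) = 392/554.37 = 0.7071, so ∠PQU = 45°.

Therefore, the measure of angle ∠PQU = 45°.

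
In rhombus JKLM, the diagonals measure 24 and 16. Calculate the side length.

In a rhombus, the diagonals bisect each other perpendicularly, creating four congruent right triangles.
Each triangle has legs 12 (half of 24) and 8 (half of 16).
The hypotenuse of each right triangle is a side of the rhombus:
side = sqrt(12^2 + 8^2) = sqrt(208) = 4*sqrt(13)

4*sqrt(13)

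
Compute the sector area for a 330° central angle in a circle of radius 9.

Sector area = πr² × θ/360
= π × 9² × 11/12
= π × 81 × 11/12
= 297*pi/4

297*pi/4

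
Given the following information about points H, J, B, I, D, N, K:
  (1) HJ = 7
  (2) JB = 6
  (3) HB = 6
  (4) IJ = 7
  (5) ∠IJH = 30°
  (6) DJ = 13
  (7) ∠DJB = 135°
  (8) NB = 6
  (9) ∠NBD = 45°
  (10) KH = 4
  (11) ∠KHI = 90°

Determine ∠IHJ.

Step 1: By the law of cosines on triangle HJI: HI² = 7² + 7² − 2·7·7·cos(30°) = 13.13, so HI ≈ 3.62.
Step 2: By the inverse law of cosines on triangle IHJ: cos(∠IHJ) = (3.62² + 7² − 7²) / (2·3.62·7) = 13.13/50.73 = 0.2588, so ∠IHJ = 75°.

Therefore, the measure of angle ∠IHJ = 75°.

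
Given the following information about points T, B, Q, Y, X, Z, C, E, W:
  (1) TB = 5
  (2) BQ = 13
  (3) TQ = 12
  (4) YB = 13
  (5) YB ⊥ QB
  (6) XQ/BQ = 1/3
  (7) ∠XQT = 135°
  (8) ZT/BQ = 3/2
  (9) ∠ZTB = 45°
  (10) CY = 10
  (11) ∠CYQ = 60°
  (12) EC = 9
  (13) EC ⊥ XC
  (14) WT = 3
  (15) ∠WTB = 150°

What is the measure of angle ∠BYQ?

Step 1: By the law of cosines on triangle YBQ: YQ² = 13² + 13² − 2·13·13·cos(90°) = 338, so YQ = 13·√2.
Step 2: By the inverse law of cosines on triangle BYQ: cos(∠BYQ) = (13² + (13·√2)² − 13²) / (2·13·13·√2) = 338/478 = 0.7071, so ∠BYQ = 45°.

Therefore, the measure of angle ∠BYQ = 45°.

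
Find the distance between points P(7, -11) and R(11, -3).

The horizontal distance is |11 - 7| = 4 and the vertical distance is |-3 - -11| = 8.
By the Pythagorean theorem, d = sqrt(4^2 + 8^2) = sqrt(80) = 4*sqrt(5).

4*sqrt(5)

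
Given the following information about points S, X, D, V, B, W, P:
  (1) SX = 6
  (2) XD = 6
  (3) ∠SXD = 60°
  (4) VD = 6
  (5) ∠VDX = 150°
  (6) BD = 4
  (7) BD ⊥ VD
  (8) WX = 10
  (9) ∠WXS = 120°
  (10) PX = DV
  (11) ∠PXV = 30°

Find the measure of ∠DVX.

Step 1: By the law of cosines on triangle VDX: VX² = 6² + 6² − 2·6·6·cos(150°) = 134.35, so VX ≈ 11.59.
Step 2: By the inverse law of cosines on triangle DVX: cos(∠DVX) = (6² + 11.59² − 6²) / (2·6·11.59) = 134.35/139.09 = 0.9659, so ∠DVX = 15°.

Therefore, the measure of angle ∠DVX = 15°.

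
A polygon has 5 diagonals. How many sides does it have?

Using d = n(n - 3)/2, we solve 5 = n(n - 3)/2.
So n(n - 3) = 10.
Testing n = 5: 5 * 2 = 10 = 10. Correct.
The polygon has 5 sides.

5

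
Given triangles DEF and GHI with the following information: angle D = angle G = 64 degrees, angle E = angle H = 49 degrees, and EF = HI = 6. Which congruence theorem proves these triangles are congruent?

The given information provides:
angle D = angle G = 64 degrees, angle E = angle H = 49 degrees, and EF = HI = 6
This matches the AAS congruence theorem.
Two pairs of corresponding angles and a non-included side are equal (Angle-Angle-Side).

AAS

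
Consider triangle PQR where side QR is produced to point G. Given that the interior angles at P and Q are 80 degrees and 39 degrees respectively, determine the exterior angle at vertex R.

Exterior angle = 80 + 39 = 119 degrees (exterior angle theorem).

119 degrees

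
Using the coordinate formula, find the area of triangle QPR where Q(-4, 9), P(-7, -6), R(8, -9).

The Shoelace formula computes the area from vertex coordinates by summing cross products.
For vertices (-4,9), (-7,-6), (8,-9):
Signed sum = -4*-6 - -7*9 + -7*-9 - 8*-6 + 8*9 - -4*-9
= 87 + 111 + 36 = 234
Area = (1/2)|234| = 117.

117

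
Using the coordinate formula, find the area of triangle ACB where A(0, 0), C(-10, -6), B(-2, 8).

Shoelace: Area = (1/2)|0(-6-8) + -10(8-0) + -2(0--6)| = (1/2)(92) = 46

46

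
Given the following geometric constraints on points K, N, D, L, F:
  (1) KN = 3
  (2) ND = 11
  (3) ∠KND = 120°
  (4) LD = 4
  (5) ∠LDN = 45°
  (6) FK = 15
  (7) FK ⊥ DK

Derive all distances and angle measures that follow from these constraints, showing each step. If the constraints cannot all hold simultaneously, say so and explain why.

The constraints are consistent.

Step 1: From KN = 3, ND = 11, and ∠KND = 120°, by the law of cosines:
  KD² = KN² + ND² - 2·KN·ND·cos(120°) = 9 + 121 + 33 = 163
  KD = √163

Step 2: From ND = 11, DL = 4, and ∠NDL = 45°, by the law of cosines:
  NL² = ND² + DL² - 2·ND·DL·cos(45°) = 121 + 16 - 62.23 = 74.77
  NL ≈ 8.65

Step 3: From DK = √163, KF = 15, and ∠DKF = 90°, by the law of cosines:
  DF² = DK² + KF² - 2·DK·KF·cos(90°) = 163 + 225 - 0 = 388
  DF = 2·√97

Step 4: From KD = √163, KN = 3, DN = 11, by the inverse law of cosines:
  cos(∠DKN) = (KD² + KN² - DN²) / (2·KD·KN)
  ∠DKN = 48.26°

Step 5: From ND = 11, NL = 8.65, DL = 4, by the inverse law of cosines:
  cos(∠DNL) = (ND² + NL² - DL²) / (2·ND·NL)
  ∠DNL = 19.09°

Step 6: From DK = √163, DN = 11, KN = 3, by the inverse law of cosines:
  cos(∠KDN) = (DK² + DN² - KN²) / (2·DK·DN)
  ∠KDN = 11.74°

Step 7: From LD = 4, LN = 8.65, DN = 11, by the inverse law of cosines:
  cos(∠DLN) = (LD² + LN² - DN²) / (2·LD·LN)
  ∠DLN = 115.91°

Step 8: From DF = 2·√97, DK = √163, FK = 15, by the inverse law of cosines:
  cos(∠FDK) = (DF² + DK² - FK²) / (2·DF·DK)
  ∠FDK = 49.6°

Step 9: From FD = 2·√97, FK = 15, DK = √163, by the inverse law of cosines:
  cos(∠DFK) = (FD² + FK² - DK²) / (2·FD·FK)
  ∠DFK = 40.4°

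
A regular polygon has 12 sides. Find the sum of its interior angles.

The sum of interior angles of an n-sided polygon is (n - 2) * 180.
For n = 12: (12 - 2) * 180 = 10 * 180 = 1800 degrees.

1800 degrees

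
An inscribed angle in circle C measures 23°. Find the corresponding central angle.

The inscribed angle theorem states that a central angle is always twice any inscribed angle that subtends the same arc.
Since the inscribed angle is 23°, the central angle = 2 × 23° = 46°.

46°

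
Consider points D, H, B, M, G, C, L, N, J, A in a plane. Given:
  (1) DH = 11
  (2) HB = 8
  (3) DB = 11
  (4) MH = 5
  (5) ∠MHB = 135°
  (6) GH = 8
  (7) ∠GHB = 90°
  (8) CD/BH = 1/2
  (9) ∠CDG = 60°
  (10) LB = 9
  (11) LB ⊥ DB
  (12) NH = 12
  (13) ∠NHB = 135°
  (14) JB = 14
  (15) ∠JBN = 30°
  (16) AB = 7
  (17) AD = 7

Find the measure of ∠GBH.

Step 1: By the law of cosines on triangle BHG: BG² = 8² + 8² − 2·8·8·cos(90°) = 128, so BG = 8·√2.
Step 2: By the inverse law of cosines on triangle GBH: cos(∠GBH) = ((8·√2)² + 8² − 8²) / (2·8·√2·8) = 128/181.02 = 0.7071, so ∠GBH = 45°.

Therefore, the measure of angle ∠GBH = 45°.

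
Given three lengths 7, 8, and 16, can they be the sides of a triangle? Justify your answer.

The longest side is 16. The other two sides sum to 7 + 8 = 15.
Since 15 ≤ 16, the two shorter sides cannot reach around to close the triangle.

No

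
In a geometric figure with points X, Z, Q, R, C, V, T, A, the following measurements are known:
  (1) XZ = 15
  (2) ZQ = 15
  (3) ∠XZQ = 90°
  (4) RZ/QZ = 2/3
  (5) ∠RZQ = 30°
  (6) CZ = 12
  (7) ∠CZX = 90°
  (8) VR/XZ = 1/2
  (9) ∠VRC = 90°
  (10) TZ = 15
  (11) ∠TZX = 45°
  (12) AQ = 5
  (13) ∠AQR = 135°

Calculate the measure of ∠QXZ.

Step 1: By the law of cosines on triangle XZQ: XQ² = 15² + 15² − 2·15·15·cos(90°) = 450, so XQ = 15·√2.
Step 2: By the inverse law of cosines on triangle QXZ: cos(∠QXZ) = ((15·√2)² + 15² − 15²) / (2·15·√2·15) = 450/636.4 = 0.7071, so ∠QXZ = 45°.

Therefore, the measure of angle ∠QXZ = 45°.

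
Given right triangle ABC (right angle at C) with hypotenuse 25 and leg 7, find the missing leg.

Rearranging the Pythagorean theorem to solve for the unknown leg:
leg^2 = hypotenuse^2 - known_leg^2 = 625 - 49 = 576
leg = sqrt(576) = 24.

24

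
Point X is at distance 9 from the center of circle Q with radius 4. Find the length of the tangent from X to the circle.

tangent = √(d² - r²) = √(9² - 4²) = √(81 - 16) = √65 = sqrt(65)

sqrt(65)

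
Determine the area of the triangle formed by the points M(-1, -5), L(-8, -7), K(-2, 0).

Using the Shoelace formula for a triangle:
Area = (1/2)|x0(y1 - y2) + x1(y2 - y0) + x2(y0 - y1)|
Area = (1/2)|-1(-7 - 0) + -8(0 - -5) + -2(-5 - -7)|
Area = (1/2)|7 + -40 + -4|
Area = (1/2)|-37|
Area = (1/2)(37)
Area = 37/2

37/2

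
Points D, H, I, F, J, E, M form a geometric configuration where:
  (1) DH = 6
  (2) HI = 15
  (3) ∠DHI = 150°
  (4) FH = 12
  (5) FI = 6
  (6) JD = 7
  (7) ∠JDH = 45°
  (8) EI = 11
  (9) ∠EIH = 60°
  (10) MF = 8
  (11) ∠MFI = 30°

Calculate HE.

Step 1: By the law of cosines on triangle HIE: HE² = 15² + 11² − 2·15·11·cos(60°) = 181, so HE = √181.

Therefore, the length of HE = √181.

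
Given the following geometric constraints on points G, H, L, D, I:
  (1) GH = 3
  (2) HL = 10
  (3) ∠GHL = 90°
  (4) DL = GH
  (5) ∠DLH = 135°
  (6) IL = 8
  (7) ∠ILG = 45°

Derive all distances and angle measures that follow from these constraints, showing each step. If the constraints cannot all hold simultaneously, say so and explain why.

The constraints are consistent.

From the given relations:
  DL = GH = 3

Step 1: From GH = 3, HL = 10, and ∠GHL = 90°, by the law of cosines:
  GL² = GH² + HL² - 2·GH·HL·cos(90°) = 9 + 100 - 0 = 109
  GL = √109

Step 2: From HL = 10, LD = 3, and ∠HLD = 135°, by the law of cosines:
  HD² = HL² + LD² - 2·HL·LD·cos(135°) = 100 + 9 + 42.43 = 151.4
  HD ≈ 12.31

Step 3: From GL = √109, LI = 8, and ∠GLI = 45°, by the law of cosines:
  GI² = GL² + LI² - 2·GL·LI·cos(45°) = 109 + 64 - 118.1 = 54.88
  GI ≈ 7.41

Step 4: From GH = 3, GL = √109, HL = 10, by the inverse law of cosines:
  cos(∠HGL) = (GH² + GL² - HL²) / (2·GH·GL)
  ∠HGL = 73.3°

Step 5: From HD = 12.31, HL = 10, DL = 3, by the inverse law of cosines:
  cos(∠DHL) = (HD² + HL² - DL²) / (2·HD·HL)
  ∠DHL = 9.93°

Step 6: From LG = √109, LH = 10, GH = 3, by the inverse law of cosines:
  cos(∠GLH) = (LG² + LH² - GH²) / (2·LG·LH)
  ∠GLH = 16.7°

Step 7: From DH = 12.31, DL = 3, HL = 10, by the inverse law of cosines:
  cos(∠HDL) = (DH² + DL² - HL²) / (2·DH·DL)
  ∠HDL = 35.07°

Step 8: From GI = 7.41, GL = √109, IL = 8, by the inverse law of cosines:
  cos(∠IGL) = (GI² + GL² - IL²) / (2·GI·GL)
  ∠IGL = 49.78°

Step 9: From IG = 7.41, IL = 8, GL = √109, by the inverse law of cosines:
  cos(∠GIL) = (IG² + IL² - GL²) / (2·IG·IL)
  ∠GIL = 85.22°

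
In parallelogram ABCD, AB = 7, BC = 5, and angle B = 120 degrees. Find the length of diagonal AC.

Using the law of cosines:
d^2 = 7^2 + 5^2 - 2(7)(5)cos(120 degrees)
d^2 = 49 + 25 - 70*-1/2
d^2 = 109
d = sqrt(109)

sqrt(109)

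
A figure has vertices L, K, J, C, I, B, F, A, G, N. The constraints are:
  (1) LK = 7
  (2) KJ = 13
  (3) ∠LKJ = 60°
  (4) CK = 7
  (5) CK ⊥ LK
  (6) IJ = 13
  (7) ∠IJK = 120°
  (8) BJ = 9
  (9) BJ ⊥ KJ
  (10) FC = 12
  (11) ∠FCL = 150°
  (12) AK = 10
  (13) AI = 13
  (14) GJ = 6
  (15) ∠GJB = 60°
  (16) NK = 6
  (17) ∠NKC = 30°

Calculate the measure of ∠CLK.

Step 1: By the law of cosines on triangle LKC: LC² = 7² + 7² − 2·7·7·cos(90°) = 98, so LC = 7·√2.
Step 2: By the inverse law of cosines on triangle CLK: cos(∠CLK) = ((7·√2)² + 7² − 7²) / (2·7·√2·7) = 98/138.59 = 0.7071, so ∠CLK = 45°.

Therefore, the measure of angle ∠CLK = 45°.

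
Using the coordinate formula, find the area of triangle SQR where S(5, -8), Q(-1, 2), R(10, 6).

Using the Shoelace formula for a triangle:
Area = (1/2)|x0(y1 - y2) + x1(y2 - y0) + x2(y0 - y1)|
Area = (1/2)|5(2 - 6) + -1(6 - -8) + 10(-8 - 2)|
Area = (1/2)|-20 + -14 + -100|
Area = (1/2)|-134|
Area = (1/2)(134)
Area = 67

67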